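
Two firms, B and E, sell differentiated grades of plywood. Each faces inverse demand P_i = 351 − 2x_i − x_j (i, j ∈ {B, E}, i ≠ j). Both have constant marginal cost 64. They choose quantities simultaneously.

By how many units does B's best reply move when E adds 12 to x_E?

-3

Firm B's profit: π = x_B(351 − 2x_B − x_E) − 64x_B.
∂π/∂x_B = 287 − 4x_B − x_E = 0 ⇒ x_B = 71.75 − 0.25x_E.
The reaction-function slope is −0.25, so a 12-unit rise in x_E moves x_B by −0.25 × 12 = −3. B's best response falls — the actions are strategic substitutes.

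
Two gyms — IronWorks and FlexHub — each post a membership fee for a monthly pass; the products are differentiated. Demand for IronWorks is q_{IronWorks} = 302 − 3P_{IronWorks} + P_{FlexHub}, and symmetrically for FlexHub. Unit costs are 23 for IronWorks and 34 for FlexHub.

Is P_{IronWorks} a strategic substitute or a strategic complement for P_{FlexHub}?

strategic complements

IronWorks's profit: π = (P_{IronWorks} − 23)(302 − 3P_{IronWorks} + P_{FlexHub}).
∂π/∂P_{IronWorks} = 371 − 6P_{IronWorks} + P_{FlexHub} = 0 ⇒ P_{IronWorks} = 371/6 + (1/6)P_{FlexHub}.
The best-response slope dP_{IronWorks}/dP_{FlexHub} = 1/6 > 0: the reaction function is upward-sloping, so the choices are strategic complements.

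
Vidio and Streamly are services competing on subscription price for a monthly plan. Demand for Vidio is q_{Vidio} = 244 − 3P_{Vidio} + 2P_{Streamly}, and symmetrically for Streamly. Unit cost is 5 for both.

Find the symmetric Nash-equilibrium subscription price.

64.75

Vidio's profit: π = (P_{Vidio} − 5)(244 − 3P_{Vidio} + 2P_{Streamly}).
∂π/∂P_{Vidio} = 259 − 6P_{Vidio} + 2P_{Streamly} = 0 ⇒ P_{Vidio} = 259/6 + (1/3)P_{Streamly}.
Setting P_{Vidio} = P_{Streamly} in the reaction function: P_{Vidio} = 259/6 + (1/3)P_{Vidio}, so P_{Vidio} = (259/6) / (2/3) = 64.75.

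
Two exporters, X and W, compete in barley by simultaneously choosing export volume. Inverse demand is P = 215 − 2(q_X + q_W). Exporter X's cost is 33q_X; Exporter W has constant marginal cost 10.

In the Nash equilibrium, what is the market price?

Exporter X's profit: π = q_X(215 − 2(q_X + q_W)) − 33q_X.
∂π/∂q_X = 182 − 4q_X − 2q_W = 0, so q_X = 45.5 − 0.5q_W.
By the same steps for W: q_W = 51.25 − 0.5q_X.
Plugging q_W into X's best response: q_X = 45.5 − 0.5(51.25 − 0.5q_X) ⇒ 0.75q_X = 19.875, so q_X = 26.5.
Then q_W = 51.25 − 0.5·26.5 = 38.
Equilibrium price: P = 215 − 2·64.5 = 86.

86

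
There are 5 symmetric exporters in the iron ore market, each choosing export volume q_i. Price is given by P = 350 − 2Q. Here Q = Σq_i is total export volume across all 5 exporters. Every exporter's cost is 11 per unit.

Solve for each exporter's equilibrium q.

28.25

A representative exporter's profit is π_i = q_i(350 − 2Q) − 11q_i, with Q = q_i + Σ_{j≠i} q_j.
First-order condition: 339 − 4q_i − 2Σ_{j≠i} q_j = 0.
With identical exporters, set every q_j = q: then 339 − 4q − 8q = 0, i.e. q = 339/12 = 28.25.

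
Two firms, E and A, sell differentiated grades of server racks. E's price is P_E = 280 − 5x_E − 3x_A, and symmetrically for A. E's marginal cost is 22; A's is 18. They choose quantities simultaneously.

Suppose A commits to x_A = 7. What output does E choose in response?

23.7

Firm E's profit: π = x_E(280 − 5x_E − 3x_A) − 22x_E.
∂π/∂x_E = 258 − 10x_E − 3x_A = 0 ⇒ x_E = 25.8 − 0.3x_A.
At x_A = 7: x_E = 25.8 − 0.3·7 = 23.7.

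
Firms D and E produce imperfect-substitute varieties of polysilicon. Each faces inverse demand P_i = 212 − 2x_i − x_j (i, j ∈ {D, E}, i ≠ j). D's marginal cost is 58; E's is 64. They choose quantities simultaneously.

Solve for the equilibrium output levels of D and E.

Firm D's profit: π = x_D(212 − 2x_D − x_E) − 58x_D.
∂π/∂x_D = 154 − 4x_D − x_E = 0 ⇒ x_D = 38.5 − 0.25x_E.
Similarly x_E = 37 − 0.25x_D.
Solving the two reaction functions simultaneously: (1 − (−0.25)(−0.25))x_D = 38.5 − 0.25·37, so 0.9375x_D = 29.25 and x_D = 31.2.
Then x_E = 37 − 0.25·31.2 = 29.2.

31.2, 29.2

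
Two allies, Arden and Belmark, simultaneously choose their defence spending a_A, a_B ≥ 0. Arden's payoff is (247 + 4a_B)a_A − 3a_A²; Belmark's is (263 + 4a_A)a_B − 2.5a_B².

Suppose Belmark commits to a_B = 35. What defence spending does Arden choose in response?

Expanding Arden's payoff: 247a_A + 4a_Ba_A − 3a_A².
∂π/∂a_A = 247 + 4a_B − 6a_A = 0, so a_A = 247/6 + (2/3)a_B.
At a_B = 35: a_A = 247/6 + (2/3)·35 = 64.5.

64.5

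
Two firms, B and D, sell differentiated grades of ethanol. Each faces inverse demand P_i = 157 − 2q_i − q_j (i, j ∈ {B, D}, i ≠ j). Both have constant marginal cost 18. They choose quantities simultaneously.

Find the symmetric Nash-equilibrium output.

Firm B's profit: π = q_B(157 − 2q_B − q_D) − 18q_B.
∂π/∂q_B = 139 − 4q_B − q_D = 0 ⇒ q_B = 34.75 − 0.25q_D.
Setting q_B = q_D in the reaction function: q_B = 34.75 − 0.25q_B, so q_B = 34.75 / 1.25 = 27.8.

27.8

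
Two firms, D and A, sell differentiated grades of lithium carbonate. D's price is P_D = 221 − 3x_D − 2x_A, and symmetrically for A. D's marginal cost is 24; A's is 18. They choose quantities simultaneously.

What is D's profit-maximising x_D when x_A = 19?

Firm D's profit: π = x_D(221 − 3x_D − 2x_A) − 24x_D.
∂π/∂x_D = 197 − 6x_D − 2x_A = 0 ⇒ x_D = 197/6 − (1/3)x_A.
At x_A = 19: x_D = 197/6 − (1/3)·19 = 26.5.

26.5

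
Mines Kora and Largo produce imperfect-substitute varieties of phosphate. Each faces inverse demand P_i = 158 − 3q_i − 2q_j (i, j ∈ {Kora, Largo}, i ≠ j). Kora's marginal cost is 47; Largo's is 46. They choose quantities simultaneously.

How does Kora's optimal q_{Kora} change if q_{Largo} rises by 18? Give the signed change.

Mine Kora's profit: π = q_{Kora}(158 − 3q_{Kora} − 2q_{Largo}) − 47q_{Kora}.
∂π/∂q_{Kora} = 111 − 6q_{Kora} − 2q_{Largo} = 0 ⇒ q_{Kora} = 18.5 − (1/3)q_{Largo}.
The reaction-function slope is −1/3, so an 18-unit rise in q_{Largo} moves q_{Kora} by −1/3 × 18 = −6. Kora's best response falls — the actions are strategic substitutes.

-6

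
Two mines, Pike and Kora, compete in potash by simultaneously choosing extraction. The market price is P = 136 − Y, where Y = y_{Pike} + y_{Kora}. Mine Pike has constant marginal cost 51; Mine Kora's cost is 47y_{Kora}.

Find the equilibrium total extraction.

Mine Pike's profit: π = y_{Pike}(136 − (y_{Pike} + y_{Kora})) − 51y_{Pike}.
∂π/∂y_{Pike} = 85 − 2y_{Pike} − y_{Kora} = 0, so y_{Pike} = 42.5 − 0.5y_{Kora}.
By the same steps for Kora: y_{Kora} = 44.5 − 0.5y_{Pike}.
Solving the two reaction functions simultaneously: (1 − (−0.5)(−0.5))y_{Pike} = 42.5 − 0.5·44.5, so 0.75y_{Pike} = 20.25 and y_{Pike} = 27.
Then y_{Kora} = 44.5 − 0.5·27 = 31.
Total extraction: 27 + 31 = 58.

58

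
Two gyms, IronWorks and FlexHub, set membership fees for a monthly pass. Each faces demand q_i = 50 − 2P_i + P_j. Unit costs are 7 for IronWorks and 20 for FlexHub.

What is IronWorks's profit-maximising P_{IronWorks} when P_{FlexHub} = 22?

21.5

IronWorks's profit: π = (P_{IronWorks} − 7)(50 − 2P_{IronWorks} + P_{FlexHub}).
∂π/∂P_{IronWorks} = 64 − 4P_{IronWorks} + P_{FlexHub} = 0 ⇒ P_{IronWorks} = 16 + 0.25P_{FlexHub}.
At P_{FlexHub} = 22: P_{IronWorks} = 16 + 0.25·22 = 21.5.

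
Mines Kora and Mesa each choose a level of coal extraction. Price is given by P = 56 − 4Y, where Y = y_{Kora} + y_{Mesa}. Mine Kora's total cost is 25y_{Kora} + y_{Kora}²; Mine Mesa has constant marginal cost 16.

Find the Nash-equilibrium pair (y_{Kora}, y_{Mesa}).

1.375, 4.3125

Mine Kora's profit: π = y_{Kora}(56 − 4(y_{Kora} + y_{Mesa})) − 25y_{Kora} − y_{Kora}².
∂π/∂y_{Kora} = 31 − 10y_{Kora} − 4y_{Mesa} = 0, so y_{Kora} = 3.1 − 0.4y_{Mesa}.
For Mesa: ∂π/∂y_{Mesa} = 40 − 8y_{Mesa} − 4y_{Kora} = 0 ⇒ y_{Mesa} = 5 − 0.5y_{Kora}.
Solving the two reaction functions simultaneously: (1 − (−0.4)(−0.5))y_{Kora} = 3.1 − 0.4·5, so 0.8y_{Kora} = 1.1 and y_{Kora} = 1.375.
Then y_{Mesa} = 5 − 0.5·1.375 = 4.3125.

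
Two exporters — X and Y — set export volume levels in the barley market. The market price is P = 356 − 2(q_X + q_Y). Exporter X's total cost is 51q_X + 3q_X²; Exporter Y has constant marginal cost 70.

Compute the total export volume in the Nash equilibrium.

80.5

Exporter X's profit: π = q_X(356 − 2(q_X + q_Y)) − 51q_X − 3q_X².
∂π/∂q_X = 305 − 10q_X − 2q_Y = 0, so q_X = 30.5 − 0.2q_Y.
For Y: ∂π/∂q_Y = 286 − 4q_Y − 2q_X = 0 ⇒ q_Y = 71.5 − 0.5q_X.
Plugging q_Y into X's best response: q_X = 30.5 − 0.2(71.5 − 0.5q_X) ⇒ 0.9q_X = 16.2, so q_X = 18.
Then q_Y = 71.5 − 0.5·18 = 62.5.
Total export volume: 18 + 62.5 = 80.5.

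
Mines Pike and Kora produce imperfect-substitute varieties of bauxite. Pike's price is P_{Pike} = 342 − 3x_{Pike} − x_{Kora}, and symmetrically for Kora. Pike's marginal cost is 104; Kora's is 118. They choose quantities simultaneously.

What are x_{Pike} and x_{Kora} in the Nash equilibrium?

Mine Pike's profit: π = x_{Pike}(342 − 3x_{Pike} − x_{Kora}) − 104x_{Pike}.
∂π/∂x_{Pike} = 238 − 6x_{Pike} − x_{Kora} = 0 ⇒ x_{Pike} = 119/3 − (1/6)x_{Kora}.
Similarly x_{Kora} = 112/3 − (1/6)x_{Pike}.
Substituting the second reaction function into the first: x_{Pike} = 119/3 − (1/6)(112/3 − (1/6)x_{Pike}), which gives (35/36)x_{Pike} = 301/9 ⇒ x_{Pike} = 34.4.
Then x_{Kora} = 112/3 − (1/6)·34.4 = 31.6.

34.4, 31.6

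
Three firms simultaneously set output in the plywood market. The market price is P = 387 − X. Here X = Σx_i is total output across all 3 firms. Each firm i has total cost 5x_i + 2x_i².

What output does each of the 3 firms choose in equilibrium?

A representative firm's profit is π_i = x_i(387 − X) − 5x_i − 2x_i², with X = x_i + Σ_{j≠i} x_j.
First-order condition: 382 − 6x_i − Σ_{j≠i} x_j = 0.
Imposing symmetry (x_j = x for all j) turns Σ_{j≠i} x_j into 2x, so 382 = 8x and x = 47.75.

47.75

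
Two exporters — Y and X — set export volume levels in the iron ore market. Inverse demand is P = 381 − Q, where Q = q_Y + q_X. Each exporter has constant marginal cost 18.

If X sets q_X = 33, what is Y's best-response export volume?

165

Exporter Y's profit: π = q_Y(381 − (q_Y + q_X)) − 18q_Y.
∂π/∂q_Y = 363 − 2q_Y − q_X = 0, so q_Y = 181.5 − 0.5q_X.
At q_X = 33: q_Y = 181.5 − 0.5·33 = 165.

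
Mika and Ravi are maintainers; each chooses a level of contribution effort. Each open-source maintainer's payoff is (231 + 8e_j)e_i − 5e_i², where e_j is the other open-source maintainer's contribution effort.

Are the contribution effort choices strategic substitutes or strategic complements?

strategic complements

Mika's payoff is (231 + 8e_R)e_M − 5e_M².
∂π/∂e_M = 231 + 8e_R − 10e_M = 0, so e_M = 23.1 + 0.8e_R.
The best-response slope de_M/de_R = 0.8 > 0: the reaction function is upward-sloping, so the choices are strategic complements.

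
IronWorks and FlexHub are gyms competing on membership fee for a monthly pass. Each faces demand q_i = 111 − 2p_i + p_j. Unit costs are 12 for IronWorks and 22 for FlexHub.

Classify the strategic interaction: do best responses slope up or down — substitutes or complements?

strategic complements

IronWorks's profit: π = (p_{IronWorks} − 12)(111 − 2p_{IronWorks} + p_{FlexHub}).
∂π/∂p_{IronWorks} = 135 − 4p_{IronWorks} + p_{FlexHub} = 0 ⇒ p_{IronWorks} = 33.75 + 0.25p_{FlexHub}.
The best-response slope dp_{IronWorks}/dp_{FlexHub} = 0.25 > 0: the reaction function is upward-sloping, so the choices are strategic complements.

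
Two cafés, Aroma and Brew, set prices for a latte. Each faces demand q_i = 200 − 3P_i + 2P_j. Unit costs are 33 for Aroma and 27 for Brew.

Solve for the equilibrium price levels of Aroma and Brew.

73.625, 71.375

Aroma's profit: π = (P_{Aroma} − 33)(200 − 3P_{Aroma} + 2P_{Brew}).
∂π/∂P_{Aroma} = 299 − 6P_{Aroma} + 2P_{Brew} = 0 ⇒ P_{Aroma} = 299/6 + (1/3)P_{Brew}.
Similarly P_{Brew} = 281/6 + (1/3)P_{Aroma}.
Plugging P_{Brew} into Aroma's best response: P_{Aroma} = 299/6 + (1/3)(281/6 + (1/3)P_{Aroma}) ⇒ (8/9)P_{Aroma} = 589/9, so P_{Aroma} = 73.625.
Then P_{Brew} = 281/6 + (1/3)·73.625 = 71.375.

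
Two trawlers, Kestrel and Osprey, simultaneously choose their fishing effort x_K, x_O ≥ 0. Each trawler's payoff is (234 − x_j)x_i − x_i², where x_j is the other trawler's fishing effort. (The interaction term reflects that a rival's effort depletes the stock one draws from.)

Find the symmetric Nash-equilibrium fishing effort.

Kestrel's payoff is (234 − x_O)x_K − x_K².
∂π/∂x_K = 234 − x_O − 2x_K = 0, so x_K = 117 − 0.5x_O.
By symmetry x_O = x_K; substituting into the reaction function, 1.5x_K = 117 and x_K = 78.

78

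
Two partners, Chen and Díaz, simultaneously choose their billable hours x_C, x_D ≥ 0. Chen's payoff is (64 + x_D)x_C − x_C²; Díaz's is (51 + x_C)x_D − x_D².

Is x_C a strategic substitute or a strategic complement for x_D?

strategic complements

Expanding Chen's payoff: 64x_C + x_Dx_C − x_C².
∂π/∂x_C = 64 + x_D − 2x_C = 0, so x_C = 32 + 0.5x_D.
The best-response slope dx_C/dx_D = 0.5 > 0: the reaction function is upward-sloping, so the choices are strategic complements.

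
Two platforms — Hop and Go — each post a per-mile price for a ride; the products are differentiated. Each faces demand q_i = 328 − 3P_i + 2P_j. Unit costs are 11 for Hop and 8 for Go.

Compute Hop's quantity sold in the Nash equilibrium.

236.0625

Hop's profit: π = (P_{Hop} − 11)(328 − 3P_{Hop} + 2P_{Go}).
∂π/∂P_{Hop} = 361 − 6P_{Hop} + 2P_{Go} = 0 ⇒ P_{Hop} = 361/6 + (1/3)P_{Go}.
Similarly P_{Go} = 176/3 + (1/3)P_{Hop}.
Plugging P_{Go} into Hop's best response: P_{Hop} = 361/6 + (1/3)(176/3 + (1/3)P_{Hop}) ⇒ (8/9)P_{Hop} = 1435/18, so P_{Hop} = 89.6875.
Then P_{Go} = 176/3 + (1/3)·89.6875 = 88.5625.
q_{Hop} = 328 − 3·89.6875 + 2·88.5625 = 236.0625.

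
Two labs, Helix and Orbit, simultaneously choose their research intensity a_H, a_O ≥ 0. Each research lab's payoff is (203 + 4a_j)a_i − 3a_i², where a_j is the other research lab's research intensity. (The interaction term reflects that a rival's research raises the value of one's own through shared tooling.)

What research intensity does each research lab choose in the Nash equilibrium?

Helix's payoff is (203 + 4a_O)a_H − 3a_H².
∂π/∂a_H = 203 + 4a_O − 6a_H = 0, so a_H = 203/6 + (2/3)a_O.
By symmetry a_O = a_H; substituting into the reaction function, (1/3)a_H = 203/6 and a_H = 101.5.

101.5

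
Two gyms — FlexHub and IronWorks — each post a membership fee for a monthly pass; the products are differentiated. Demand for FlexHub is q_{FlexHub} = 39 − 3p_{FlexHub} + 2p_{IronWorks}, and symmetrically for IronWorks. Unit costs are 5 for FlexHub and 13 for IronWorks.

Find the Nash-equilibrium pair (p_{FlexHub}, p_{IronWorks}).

15, 18

FlexHub's profit: π = (p_{FlexHub} − 5)(39 − 3p_{FlexHub} + 2p_{IronWorks}).
∂π/∂p_{FlexHub} = 54 − 6p_{FlexHub} + 2p_{IronWorks} = 0 ⇒ p_{FlexHub} = 9 + (1/3)p_{IronWorks}.
Similarly p_{IronWorks} = 13 + (1/3)p_{FlexHub}.
Solving the two reaction functions simultaneously: (1 − (1/3)(1/3))p_{FlexHub} = 9 + (1/3)·13, so (8/9)p_{FlexHub} = 40/3 and p_{FlexHub} = 15.
Then p_{IronWorks} = 13 + (1/3)·15 = 18.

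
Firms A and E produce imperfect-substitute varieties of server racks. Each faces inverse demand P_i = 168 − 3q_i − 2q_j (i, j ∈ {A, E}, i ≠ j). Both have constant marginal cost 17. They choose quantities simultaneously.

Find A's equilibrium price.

Firm A's profit: π = q_A(168 − 3q_A − 2q_E) − 17q_A.
∂π/∂q_A = 151 − 6q_A − 2q_E = 0 ⇒ q_A = 151/6 − (1/3)q_E.
By symmetry q_E = q_A; substituting into the reaction function, (4/3)q_A = 151/6 and q_A = 18.875.
P_A = 168 − 3·18.875 − 2·18.875 = 73.625.

73.625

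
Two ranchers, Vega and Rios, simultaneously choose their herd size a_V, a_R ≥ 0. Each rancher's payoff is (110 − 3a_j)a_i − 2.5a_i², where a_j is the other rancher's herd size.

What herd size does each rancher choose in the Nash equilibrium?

Vega's payoff is (110 − 3a_R)a_V − 2.5a_V².
∂π/∂a_V = 110 − 3a_R − 5a_V = 0, so a_V = 22 − 0.6a_R.
By symmetry a_R = a_V; substituting into the reaction function, 1.6a_V = 22 and a_V = 13.75.

13.75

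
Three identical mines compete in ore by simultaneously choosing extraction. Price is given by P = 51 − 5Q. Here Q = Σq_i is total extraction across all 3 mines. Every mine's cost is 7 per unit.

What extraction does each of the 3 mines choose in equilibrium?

A representative mine's profit is π_i = q_i(51 − 5Q) − 7q_i, with Q = q_i + Σ_{j≠i} q_j.
First-order condition: 44 − 10q_i − 5Σ_{j≠i} q_j = 0.
In a symmetric equilibrium every mine chooses the same q, so Σ_{j≠i} q_j = 2q. The condition becomes 44 − 20q = 0, giving q = 44/20 = 2.2.

2.2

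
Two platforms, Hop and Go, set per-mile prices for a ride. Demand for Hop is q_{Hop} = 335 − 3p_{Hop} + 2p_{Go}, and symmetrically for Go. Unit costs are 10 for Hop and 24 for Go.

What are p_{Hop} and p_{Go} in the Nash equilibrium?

Hop's profit: π = (p_{Hop} − 10)(335 − 3p_{Hop} + 2p_{Go}).
∂π/∂p_{Hop} = 365 − 6p_{Hop} + 2p_{Go} = 0 ⇒ p_{Hop} = 365/6 + (1/3)p_{Go}.
Similarly p_{Go} = 407/6 + (1/3)p_{Hop}.
Solving the two reaction functions simultaneously: (1 − (1/3)(1/3))p_{Hop} = 365/6 + (1/3)·(407/6), so (8/9)p_{Hop} = 751/9 and p_{Hop} = 93.875.
Then p_{Go} = 407/6 + (1/3)·93.875 = 99.125.

93.875, 99.125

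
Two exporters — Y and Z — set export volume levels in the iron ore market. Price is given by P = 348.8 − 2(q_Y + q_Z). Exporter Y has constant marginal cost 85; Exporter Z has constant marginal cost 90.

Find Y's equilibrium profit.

Exporter Y's profit: π = q_Y(348.8 − 2(q_Y + q_Z)) − 85q_Y.
∂π/∂q_Y = 263.8 − 4q_Y − 2q_Z = 0, so q_Y = 65.95 − 0.5q_Z.
By the same steps for Z: q_Z = 64.7 − 0.5q_Y.
Solving the two reaction functions simultaneously: (1 − (−0.5)(−0.5))q_Y = 65.95 − 0.5·64.7, so 0.75q_Y = 33.6 and q_Y = 44.8.
Then q_Z = 64.7 − 0.5·44.8 = 42.3.
Price P = 348.8 − 2·87.1 = 174.6.
Y's profit: (174.6 − 85)·44.8 = 4014.08.

4014.08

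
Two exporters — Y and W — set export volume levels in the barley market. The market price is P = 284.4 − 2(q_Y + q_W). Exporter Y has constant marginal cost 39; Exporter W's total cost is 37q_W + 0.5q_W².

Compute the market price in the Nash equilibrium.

Exporter Y's profit: π = q_Y(284.4 − 2(q_Y + q_W)) − 39q_Y.
∂π/∂q_Y = 245.4 − 4q_Y − 2q_W = 0, so q_Y = 61.35 − 0.5q_W.
For W: ∂π/∂q_W = 247.4 − 5q_W − 2q_Y = 0 ⇒ q_W = 49.48 − 0.4q_Y.
Solving the two reaction functions simultaneously: (1 − (−0.5)(−0.4))q_Y = 61.35 − 0.5·49.48, so 0.8q_Y = 36.61 and q_Y = 45.7625.
Then q_W = 49.48 − 0.4·45.7625 = 31.175.
Equilibrium price: P = 284.4 − 2·76.9375 = 130.525.

130.525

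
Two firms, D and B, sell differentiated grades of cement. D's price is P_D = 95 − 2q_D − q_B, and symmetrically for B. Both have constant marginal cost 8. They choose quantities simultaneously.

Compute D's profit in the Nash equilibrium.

Firm D's profit: π = q_D(95 − 2q_D − q_B) − 8q_D.
∂π/∂q_D = 87 − 4q_D − q_B = 0 ⇒ q_D = 21.75 − 0.25q_B.
Setting q_D = q_B in the reaction function: q_D = 21.75 − 0.25q_D, so q_D = 21.75 / 1.25 = 17.4.
P_D = 95 − 2·17.4 − 17.4 = 42.8.
Profit = (42.8 − 8)·17.4 = 605.52.

605.52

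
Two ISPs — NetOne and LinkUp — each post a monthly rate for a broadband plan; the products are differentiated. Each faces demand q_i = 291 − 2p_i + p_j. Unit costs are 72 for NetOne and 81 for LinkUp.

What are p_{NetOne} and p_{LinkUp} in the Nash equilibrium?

146.2, 149.8

NetOne's profit: π = (p_{NetOne} − 72)(291 − 2p_{NetOne} + p_{LinkUp}).
∂π/∂p_{NetOne} = 435 − 4p_{NetOne} + p_{LinkUp} = 0 ⇒ p_{NetOne} = 108.75 + 0.25p_{LinkUp}.
Similarly p_{LinkUp} = 113.25 + 0.25p_{NetOne}.
Solving the two reaction functions simultaneously: (1 − (0.25)(0.25))p_{NetOne} = 108.75 + 0.25·113.25, so 0.9375p_{NetOne} = 137.0625 and p_{NetOne} = 146.2.
Then p_{LinkUp} = 113.25 + 0.25·146.2 = 149.8.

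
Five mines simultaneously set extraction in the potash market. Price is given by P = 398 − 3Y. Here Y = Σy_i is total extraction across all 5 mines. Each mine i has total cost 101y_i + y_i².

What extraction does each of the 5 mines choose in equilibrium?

A representative mine's profit is π_i = y_i(398 − 3Y) − 101y_i − y_i², with Y = y_i + Σ_{j≠i} y_j.
First-order condition: 297 − 8y_i − 3Σ_{j≠i} y_j = 0.
In a symmetric equilibrium every mine chooses the same y, so Σ_{j≠i} y_j = 4y. The condition becomes 297 − 20y = 0, giving y = 297/20 = 14.85.

14.85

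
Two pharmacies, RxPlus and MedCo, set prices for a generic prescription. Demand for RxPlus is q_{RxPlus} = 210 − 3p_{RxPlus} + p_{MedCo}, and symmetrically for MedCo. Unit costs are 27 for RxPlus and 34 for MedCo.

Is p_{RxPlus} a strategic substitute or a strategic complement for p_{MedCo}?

strategic complements

RxPlus's profit: π = (p_{RxPlus} − 27)(210 − 3p_{RxPlus} + p_{MedCo}).
∂π/∂p_{RxPlus} = 291 − 6p_{RxPlus} + p_{MedCo} = 0 ⇒ p_{RxPlus} = 48.5 + (1/6)p_{MedCo}.
The best-response slope dp_{RxPlus}/dp_{MedCo} = 1/6 > 0: the reaction function is upward-sloping, so the choices are strategic complements.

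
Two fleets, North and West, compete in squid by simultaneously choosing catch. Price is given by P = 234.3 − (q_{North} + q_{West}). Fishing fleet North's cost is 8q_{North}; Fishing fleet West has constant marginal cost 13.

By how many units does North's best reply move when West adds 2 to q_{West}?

-1

Fishing fleet North's profit: π = q_{North}(234.3 − (q_{North} + q_{West})) − 8q_{North}.
∂π/∂q_{North} = 226.3 − 2q_{North} − q_{West} = 0, so q_{North} = 113.15 − 0.5q_{West}.
The reaction-function slope is −0.5, so a 2-unit rise in q_{West} moves q_{North} by −0.5 × 2 = −1. North's best response falls — the actions are strategic substitutes.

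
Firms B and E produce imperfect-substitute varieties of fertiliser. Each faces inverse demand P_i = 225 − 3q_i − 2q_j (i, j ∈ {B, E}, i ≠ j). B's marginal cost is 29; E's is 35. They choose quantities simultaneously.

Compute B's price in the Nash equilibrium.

103.625

Firm B's profit: π = q_B(225 − 3q_B − 2q_E) − 29q_B.
∂π/∂q_B = 196 − 6q_B − 2q_E = 0 ⇒ q_B = 98/3 − (1/3)q_E.
Similarly q_E = 95/3 − (1/3)q_B.
Plugging q_E into B's best response: q_B = 98/3 − (1/3)(95/3 − (1/3)q_B) ⇒ (8/9)q_B = 199/9, so q_B = 24.875.
Then q_E = 95/3 − (1/3)·24.875 = 23.375.
P_B = 225 − 3·24.875 − 2·23.375 = 103.625.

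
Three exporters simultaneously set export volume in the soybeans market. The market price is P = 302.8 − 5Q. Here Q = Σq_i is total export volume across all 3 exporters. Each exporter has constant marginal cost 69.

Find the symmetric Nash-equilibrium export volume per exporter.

A representative exporter's profit is π_i = q_i(302.8 − 5Q) − 69q_i, with Q = q_i + Σ_{j≠i} q_j.
First-order condition: 233.8 − 10q_i − 5Σ_{j≠i} q_j = 0.
Imposing symmetry (q_j = q for all j) turns Σ_{j≠i} q_j into 2q, so 233.8 = 20q and q = 11.69.

11.69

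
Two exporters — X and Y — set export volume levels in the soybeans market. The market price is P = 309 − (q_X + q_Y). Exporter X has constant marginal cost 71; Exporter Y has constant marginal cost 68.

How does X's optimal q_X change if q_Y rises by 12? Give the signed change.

-6

Exporter X's profit: π = q_X(309 − (q_X + q_Y)) − 71q_X.
∂π/∂q_X = 238 − 2q_X − q_Y = 0, so q_X = 119 − 0.5q_Y.
The reaction-function slope is −0.5, so a 12-unit rise in q_Y moves q_X by −0.5 × 12 = −6. X's best response falls — the actions are strategic substitutes.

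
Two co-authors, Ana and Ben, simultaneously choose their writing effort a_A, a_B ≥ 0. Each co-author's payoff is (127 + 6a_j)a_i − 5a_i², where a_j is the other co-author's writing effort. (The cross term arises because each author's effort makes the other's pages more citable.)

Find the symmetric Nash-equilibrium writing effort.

31.75

Ana's payoff is (127 + 6a_B)a_A − 5a_A².
∂π/∂a_A = 127 + 6a_B − 10a_A = 0, so a_A = 12.7 + 0.6a_B.
By symmetry a_B = a_A; substituting into the reaction function, 0.4a_A = 12.7 and a_A = 31.75.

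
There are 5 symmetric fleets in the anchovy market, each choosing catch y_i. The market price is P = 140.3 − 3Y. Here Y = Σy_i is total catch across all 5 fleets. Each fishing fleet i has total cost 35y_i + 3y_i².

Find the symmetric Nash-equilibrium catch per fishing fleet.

A representative fishing fleet's profit is π_i = y_i(140.3 − 3Y) − 35y_i − 3y_i², with Y = y_i + Σ_{j≠i} y_j.
First-order condition: 105.3 − 12y_i − 3Σ_{j≠i} y_j = 0.
In a symmetric equilibrium every fishing fleet chooses the same y, so Σ_{j≠i} y_j = 4y. The condition becomes 105.3 − 24y = 0, giving y = 105.3/24 = 4.3875.

4.3875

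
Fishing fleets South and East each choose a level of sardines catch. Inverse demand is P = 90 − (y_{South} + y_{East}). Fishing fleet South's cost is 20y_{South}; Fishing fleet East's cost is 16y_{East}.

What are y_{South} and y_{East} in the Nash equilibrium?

Fishing fleet South's profit: π = y_{South}(90 − (y_{South} + y_{East})) − 20y_{South}.
∂π/∂y_{South} = 70 − 2y_{South} − y_{East} = 0, so y_{South} = 35 − 0.5y_{East}.
By the same steps for East: y_{East} = 37 − 0.5y_{South}.
Solving the two reaction functions simultaneously: (1 − (−0.5)(−0.5))y_{South} = 35 − 0.5·37, so 0.75y_{South} = 16.5 and y_{South} = 22.
Then y_{East} = 37 − 0.5·22 = 26.

22, 26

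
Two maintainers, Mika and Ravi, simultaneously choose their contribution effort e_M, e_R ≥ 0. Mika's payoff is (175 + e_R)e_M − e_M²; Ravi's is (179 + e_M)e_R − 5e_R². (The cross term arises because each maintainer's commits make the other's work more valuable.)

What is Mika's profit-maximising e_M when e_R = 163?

169

Expanding Mika's payoff: 175e_M + e_Re_M − e_M².
∂π/∂e_M = 175 + e_R − 2e_M = 0, so e_M = 87.5 + 0.5e_R.
At e_R = 163: e_M = 87.5 + 0.5·163 = 169.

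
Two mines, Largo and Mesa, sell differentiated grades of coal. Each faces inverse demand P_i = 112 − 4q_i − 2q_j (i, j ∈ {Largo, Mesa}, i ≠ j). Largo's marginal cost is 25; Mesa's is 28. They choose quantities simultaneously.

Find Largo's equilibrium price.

Mine Largo's profit: π = q_{Largo}(112 − 4q_{Largo} − 2q_{Mesa}) − 25q_{Largo}.
∂π/∂q_{Largo} = 87 − 8q_{Largo} − 2q_{Mesa} = 0 ⇒ q_{Largo} = 10.875 − 0.25q_{Mesa}.
Similarly q_{Mesa} = 10.5 − 0.25q_{Largo}.
Plugging q_{Mesa} into Largo's best response: q_{Largo} = 10.875 − 0.25(10.5 − 0.25q_{Largo}) ⇒ 0.9375q_{Largo} = 8.25, so q_{Largo} = 8.8.
Then q_{Mesa} = 10.5 − 0.25·8.8 = 8.3.
P_{Largo} = 112 − 4·8.8 − 2·8.3 = 60.2.

60.2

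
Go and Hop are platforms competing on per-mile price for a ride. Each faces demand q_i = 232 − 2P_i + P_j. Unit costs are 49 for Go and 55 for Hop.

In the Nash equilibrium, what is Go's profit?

7638.48

Go's profit: π = (P_{Go} − 49)(232 − 2P_{Go} + P_{Hop}).
∂π/∂P_{Go} = 330 − 4P_{Go} + P_{Hop} = 0 ⇒ P_{Go} = 82.5 + 0.25P_{Hop}.
Similarly P_{Hop} = 85.5 + 0.25P_{Go}.
Substituting the second reaction function into the first: P_{Go} = 82.5 + 0.25(85.5 + 0.25P_{Go}), which gives 0.9375P_{Go} = 103.875 ⇒ P_{Go} = 110.8.
Then P_{Hop} = 85.5 + 0.25·110.8 = 113.2.
q_{Go} = 232 − 2·110.8 + 113.2 = 123.6.
Profit = (110.8 − 49)·123.6 = 7638.48.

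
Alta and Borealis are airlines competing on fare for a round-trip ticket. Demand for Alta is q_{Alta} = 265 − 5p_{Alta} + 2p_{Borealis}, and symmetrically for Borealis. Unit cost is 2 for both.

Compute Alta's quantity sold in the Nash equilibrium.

161.875

Alta's profit: π = (p_{Alta} − 2)(265 − 5p_{Alta} + 2p_{Borealis}).
∂π/∂p_{Alta} = 275 − 10p_{Alta} + 2p_{Borealis} = 0 ⇒ p_{Alta} = 27.5 + 0.2p_{Borealis}.
Setting p_{Alta} = p_{Borealis} in the reaction function: p_{Alta} = 27.5 + 0.2p_{Alta}, so p_{Alta} = 27.5 / 0.8 = 34.375.
q_{Alta} = 265 − 5·34.375 + 2·34.375 = 161.875.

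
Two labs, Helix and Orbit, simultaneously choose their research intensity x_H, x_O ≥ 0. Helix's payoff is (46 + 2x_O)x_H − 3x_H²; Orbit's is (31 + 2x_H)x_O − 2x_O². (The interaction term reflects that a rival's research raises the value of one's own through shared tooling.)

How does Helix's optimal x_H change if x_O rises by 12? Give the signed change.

Expanding Helix's payoff: 46x_H + 2x_Ox_H − 3x_H².
∂π/∂x_H = 46 + 2x_O − 6x_H = 0, so x_H = 23/3 + (1/3)x_O.
The reaction-function slope is 1/3, so a 12-unit rise in x_O moves x_H by 1/3 × 12 = 4. Helix's best response rises — the actions are strategic complements.

4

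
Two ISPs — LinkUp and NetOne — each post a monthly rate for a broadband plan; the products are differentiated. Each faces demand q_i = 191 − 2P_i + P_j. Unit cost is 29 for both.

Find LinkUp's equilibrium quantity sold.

LinkUp's profit: π = (P_{LinkUp} − 29)(191 − 2P_{LinkUp} + P_{NetOne}).
∂π/∂P_{LinkUp} = 249 − 4P_{LinkUp} + P_{NetOne} = 0 ⇒ P_{LinkUp} = 62.25 + 0.25P_{NetOne}.
By symmetry P_{NetOne} = P_{LinkUp}; substituting into the reaction function, 0.75P_{LinkUp} = 62.25 and P_{LinkUp} = 83.
q_{LinkUp} = 191 − 2·83 + 83 = 108.

108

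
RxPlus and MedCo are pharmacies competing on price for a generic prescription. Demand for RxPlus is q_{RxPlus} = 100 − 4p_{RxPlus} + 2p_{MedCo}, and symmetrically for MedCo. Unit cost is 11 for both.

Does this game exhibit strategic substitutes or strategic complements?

strategic complements

RxPlus's profit: π = (p_{RxPlus} − 11)(100 − 4p_{RxPlus} + 2p_{MedCo}).
∂π/∂p_{RxPlus} = 144 − 8p_{RxPlus} + 2p_{MedCo} = 0 ⇒ p_{RxPlus} = 18 + 0.25p_{MedCo}.
The best-response slope dp_{RxPlus}/dp_{MedCo} = 0.25 > 0: the reaction function is upward-sloping, so the choices are strategic complements.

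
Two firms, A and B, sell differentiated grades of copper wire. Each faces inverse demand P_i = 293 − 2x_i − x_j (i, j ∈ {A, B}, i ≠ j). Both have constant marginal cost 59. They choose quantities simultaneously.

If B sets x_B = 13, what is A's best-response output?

55.25

Firm A's profit: π = x_A(293 − 2x_A − x_B) − 59x_A.
∂π/∂x_A = 234 − 4x_A − x_B = 0 ⇒ x_A = 58.5 − 0.25x_B.
At x_B = 13: x_A = 58.5 − 0.25·13 = 55.25.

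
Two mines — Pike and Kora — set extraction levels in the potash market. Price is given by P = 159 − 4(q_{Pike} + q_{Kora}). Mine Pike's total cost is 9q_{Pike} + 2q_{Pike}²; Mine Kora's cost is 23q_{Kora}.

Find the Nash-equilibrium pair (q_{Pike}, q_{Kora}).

8.2, 12.9

Mine Pike's profit: π = q_{Pike}(159 − 4(q_{Pike} + q_{Kora})) − 9q_{Pike} − 2q_{Pike}².
∂π/∂q_{Pike} = 150 − 12q_{Pike} − 4q_{Kora} = 0, so q_{Pike} = 12.5 − (1/3)q_{Kora}.
For Kora: ∂π/∂q_{Kora} = 136 − 8q_{Kora} − 4q_{Pike} = 0 ⇒ q_{Kora} = 17 − 0.5q_{Pike}.
Plugging q_{Kora} into Pike's best response: q_{Pike} = 12.5 − (1/3)(17 − 0.5q_{Pike}) ⇒ (5/6)q_{Pike} = 41/6, so q_{Pike} = 8.2.
Then q_{Kora} = 17 − 0.5·8.2 = 12.9.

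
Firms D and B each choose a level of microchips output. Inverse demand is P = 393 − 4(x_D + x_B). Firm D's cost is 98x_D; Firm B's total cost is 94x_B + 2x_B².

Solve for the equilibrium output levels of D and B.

Firm D's profit: π = x_D(393 − 4(x_D + x_B)) − 98x_D.
∂π/∂x_D = 295 − 8x_D − 4x_B = 0, so x_D = 36.875 − 0.5x_B.
For B: ∂π/∂x_B = 299 − 12x_B − 4x_D = 0 ⇒ x_B = 299/12 − (1/3)x_D.
Substituting the second reaction function into the first: x_D = 36.875 − 0.5(299/12 − (1/3)x_D), which gives (5/6)x_D = 293/12 ⇒ x_D = 29.3.
Then x_B = 299/12 − (1/3)·29.3 = 15.15.

29.3, 15.15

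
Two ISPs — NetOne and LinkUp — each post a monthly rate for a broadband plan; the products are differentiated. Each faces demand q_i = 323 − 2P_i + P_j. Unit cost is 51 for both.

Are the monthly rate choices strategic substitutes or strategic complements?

strategic complements

NetOne's profit: π = (P_{NetOne} − 51)(323 − 2P_{NetOne} + P_{LinkUp}).
∂π/∂P_{NetOne} = 425 − 4P_{NetOne} + P_{LinkUp} = 0 ⇒ P_{NetOne} = 106.25 + 0.25P_{LinkUp}.
The best-response slope dP_{NetOne}/dP_{LinkUp} = 0.25 > 0: the reaction function is upward-sloping, so the choices are strategic complements.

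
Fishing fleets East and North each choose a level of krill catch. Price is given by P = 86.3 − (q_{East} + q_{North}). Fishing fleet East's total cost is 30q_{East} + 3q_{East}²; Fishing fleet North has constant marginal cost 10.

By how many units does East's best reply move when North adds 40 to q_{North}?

Fishing fleet East's profit: π = q_{East}(86.3 − (q_{East} + q_{North})) − 30q_{East} − 3q_{East}².
∂π/∂q_{East} = 56.3 − 8q_{East} − q_{North} = 0, so q_{East} = 7.0375 − 0.125q_{North}.
The reaction-function slope is −0.125, so a 40-unit rise in q_{North} moves q_{East} by −0.125 × 40 = −5. East's best response falls — the actions are strategic substitutes.

-5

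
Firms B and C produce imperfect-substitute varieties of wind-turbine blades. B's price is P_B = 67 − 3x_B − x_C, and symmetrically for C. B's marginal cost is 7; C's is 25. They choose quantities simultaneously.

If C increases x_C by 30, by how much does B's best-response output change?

Firm B's profit: π = x_B(67 − 3x_B − x_C) − 7x_B.
∂π/∂x_B = 60 − 6x_B − x_C = 0 ⇒ x_B = 10 − (1/6)x_C.
The reaction-function slope is −1/6, so a 30-unit rise in x_C moves x_B by −1/6 × 30 = −5. B's best response falls — the actions are strategic substitutes.

-5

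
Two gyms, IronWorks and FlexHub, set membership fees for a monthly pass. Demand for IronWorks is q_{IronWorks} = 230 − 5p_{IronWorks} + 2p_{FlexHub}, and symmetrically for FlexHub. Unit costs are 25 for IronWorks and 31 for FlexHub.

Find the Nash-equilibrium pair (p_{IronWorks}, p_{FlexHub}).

IronWorks's profit: π = (p_{IronWorks} − 25)(230 − 5p_{IronWorks} + 2p_{FlexHub}).
∂π/∂p_{IronWorks} = 355 − 10p_{IronWorks} + 2p_{FlexHub} = 0 ⇒ p_{IronWorks} = 35.5 + 0.2p_{FlexHub}.
Similarly p_{FlexHub} = 38.5 + 0.2p_{IronWorks}.
Solving the two reaction functions simultaneously: (1 − (0.2)(0.2))p_{IronWorks} = 35.5 + 0.2·38.5, so 0.96p_{IronWorks} = 43.2 and p_{IronWorks} = 45.
Then p_{FlexHub} = 38.5 + 0.2·45 = 47.5.

45, 47.5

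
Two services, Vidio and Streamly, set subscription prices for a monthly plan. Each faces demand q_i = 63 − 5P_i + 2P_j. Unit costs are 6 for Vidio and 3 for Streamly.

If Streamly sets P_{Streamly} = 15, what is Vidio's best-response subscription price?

Vidio's profit: π = (P_{Vidio} − 6)(63 − 5P_{Vidio} + 2P_{Streamly}).
∂π/∂P_{Vidio} = 93 − 10P_{Vidio} + 2P_{Streamly} = 0 ⇒ P_{Vidio} = 9.3 + 0.2P_{Streamly}.
At P_{Streamly} = 15: P_{Vidio} = 9.3 + 0.2·15 = 12.3.

12.3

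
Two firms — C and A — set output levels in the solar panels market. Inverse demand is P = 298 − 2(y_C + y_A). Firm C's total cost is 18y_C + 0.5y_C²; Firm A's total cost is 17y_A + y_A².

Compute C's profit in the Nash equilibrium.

Firm C's profit: π = y_C(298 − 2(y_C + y_A)) − 18y_C − 0.5y_C².
∂π/∂y_C = 280 − 5y_C − 2y_A = 0, so y_C = 56 − 0.4y_A.
For A: ∂π/∂y_A = 281 − 6y_A − 2y_C = 0 ⇒ y_A = 281/6 − (1/3)y_C.
Plugging y_A into C's best response: y_C = 56 − 0.4(281/6 − (1/3)y_C) ⇒ (13/15)y_C = 559/15, so y_C = 43.
Then y_A = 281/6 − (1/3)·43 = 32.5.
Price P = 298 − 2·75.5 = 147.
C's profit: (147 − 18)·43 − 0.5(43)² = 4622.5.

4622.5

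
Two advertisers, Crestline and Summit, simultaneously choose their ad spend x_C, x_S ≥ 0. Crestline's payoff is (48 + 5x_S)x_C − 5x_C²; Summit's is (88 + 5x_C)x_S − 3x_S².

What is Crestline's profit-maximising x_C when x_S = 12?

10.8

Expanding Crestline's payoff: 48x_C + 5x_Sx_C − 5x_C².
∂π/∂x_C = 48 + 5x_S − 10x_C = 0, so x_C = 4.8 + 0.5x_S.
At x_S = 12: x_C = 4.8 + 0.5·12 = 10.8.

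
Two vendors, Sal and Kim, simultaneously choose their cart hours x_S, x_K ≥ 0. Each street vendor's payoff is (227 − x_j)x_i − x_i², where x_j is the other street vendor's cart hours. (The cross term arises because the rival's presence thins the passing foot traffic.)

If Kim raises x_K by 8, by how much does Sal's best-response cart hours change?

-4

Sal's payoff is (227 − x_K)x_S − x_S².
∂π/∂x_S = 227 − x_K − 2x_S = 0, so x_S = 113.5 − 0.5x_K.
The reaction-function slope is −0.5, so an 8-unit rise in x_K moves x_S by −0.5 × 8 = −4. Sal's best response falls — the actions are strategic substitutes.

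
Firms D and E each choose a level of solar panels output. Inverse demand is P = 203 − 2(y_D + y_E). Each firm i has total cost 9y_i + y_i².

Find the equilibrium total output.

Firm D's profit: π = y_D(203 − 2(y_D + y_E)) − 9y_D − y_D².
∂π/∂y_D = 194 − 6y_D − 2y_E = 0, so y_D = 97/3 − (1/3)y_E.
By symmetry y_E = y_D; substituting into the reaction function, (4/3)y_D = 97/3 and y_D = 24.25.
Total output: 24.25 + 24.25 = 48.5.

48.5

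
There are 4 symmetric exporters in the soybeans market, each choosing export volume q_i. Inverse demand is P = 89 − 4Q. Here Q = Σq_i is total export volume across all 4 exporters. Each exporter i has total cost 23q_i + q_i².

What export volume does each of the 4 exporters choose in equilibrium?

3

A representative exporter's profit is π_i = q_i(89 − 4Q) − 23q_i − q_i², with Q = q_i + Σ_{j≠i} q_j.
First-order condition: 66 − 10q_i − 4Σ_{j≠i} q_j = 0.
In a symmetric equilibrium every exporter chooses the same q, so Σ_{j≠i} q_j = 3q. The condition becomes 66 − 22q = 0, giving q = 66/22 = 3.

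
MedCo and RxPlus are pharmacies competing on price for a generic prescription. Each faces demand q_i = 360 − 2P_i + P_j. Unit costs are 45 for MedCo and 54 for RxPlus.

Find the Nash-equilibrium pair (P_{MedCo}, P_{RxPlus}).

151.2, 154.8

MedCo's profit: π = (P_{MedCo} − 45)(360 − 2P_{MedCo} + P_{RxPlus}).
∂π/∂P_{MedCo} = 450 − 4P_{MedCo} + P_{RxPlus} = 0 ⇒ P_{MedCo} = 112.5 + 0.25P_{RxPlus}.
Similarly P_{RxPlus} = 117 + 0.25P_{MedCo}.
Plugging P_{RxPlus} into MedCo's best response: P_{MedCo} = 112.5 + 0.25(117 + 0.25P_{MedCo}) ⇒ 0.9375P_{MedCo} = 141.75, so P_{MedCo} = 151.2.
Then P_{RxPlus} = 117 + 0.25·151.2 = 154.8.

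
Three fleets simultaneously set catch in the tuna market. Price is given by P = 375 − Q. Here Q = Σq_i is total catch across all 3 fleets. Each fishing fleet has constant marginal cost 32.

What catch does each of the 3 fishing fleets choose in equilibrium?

85.75

A representative fishing fleet's profit is π_i = q_i(375 − Q) − 32q_i, with Q = q_i + Σ_{j≠i} q_j.
First-order condition: 343 − 2q_i − Σ_{j≠i} q_j = 0.
Imposing symmetry (q_j = q for all j) turns Σ_{j≠i} q_j into 2q, so 343 = 4q and q = 85.75.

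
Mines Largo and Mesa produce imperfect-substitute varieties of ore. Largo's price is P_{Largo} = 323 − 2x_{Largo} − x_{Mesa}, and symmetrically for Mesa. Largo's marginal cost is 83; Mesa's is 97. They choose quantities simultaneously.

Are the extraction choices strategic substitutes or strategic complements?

Mine Largo's profit: π = x_{Largo}(323 − 2x_{Largo} − x_{Mesa}) − 83x_{Largo}.
∂π/∂x_{Largo} = 240 − 4x_{Largo} − x_{Mesa} = 0 ⇒ x_{Largo} = 60 − 0.25x_{Mesa}.
The best-response slope dx_{Largo}/dx_{Mesa} = −0.25 < 0: the reaction function is downward-sloping, so the choices are strategic substitutes.

strategic substitutes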